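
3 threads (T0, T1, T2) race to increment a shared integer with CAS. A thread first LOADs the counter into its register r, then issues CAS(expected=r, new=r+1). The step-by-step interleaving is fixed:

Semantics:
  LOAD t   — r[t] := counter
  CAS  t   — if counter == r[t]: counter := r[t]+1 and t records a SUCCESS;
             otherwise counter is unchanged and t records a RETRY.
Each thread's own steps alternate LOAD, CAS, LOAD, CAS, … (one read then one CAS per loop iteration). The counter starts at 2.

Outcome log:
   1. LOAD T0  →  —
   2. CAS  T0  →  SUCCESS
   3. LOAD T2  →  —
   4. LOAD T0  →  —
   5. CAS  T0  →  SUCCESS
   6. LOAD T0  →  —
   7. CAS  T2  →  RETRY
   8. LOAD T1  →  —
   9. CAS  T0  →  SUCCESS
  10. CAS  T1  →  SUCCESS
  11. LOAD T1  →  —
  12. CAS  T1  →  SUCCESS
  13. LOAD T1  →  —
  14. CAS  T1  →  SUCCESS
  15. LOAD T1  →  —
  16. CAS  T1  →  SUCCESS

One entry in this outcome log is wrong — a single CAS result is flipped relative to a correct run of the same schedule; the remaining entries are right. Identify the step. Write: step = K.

Correct run:
   1) LOAD T0:  M=2  r_T0=2
   2) CAS  T0:  M=3  r_T0=2 ✓
   3) LOAD T2:  M=3  r_T2=3
   4) LOAD T0:  M=3  r_T0=3
   5) CAS  T0:  M=4  r_T0=3 ✓
   6) LOAD T0:  M=4  r_T0=4
   7) CAS  T2:  M=4  r_T2=3 ✗
   8) LOAD T1:  M=4  r_T1=4
   9) CAS  T0:  M=5  r_T0=4 ✓
  10) CAS  T1:  M=5  r_T1=4 ✗
  11) LOAD T1:  M=5  r_T1=5
  12) CAS  T1:  M=6  r_T1=5 ✓
  13) LOAD T1:  M=6  r_T1=6
  14) CAS  T1:  M=7  r_T1=6 ✓
  15) LOAD T1:  M=7  r_T1=7
  16) CAS  T1:  M=8  r_T1=7 ✓
Mismatch at 10.

step = 10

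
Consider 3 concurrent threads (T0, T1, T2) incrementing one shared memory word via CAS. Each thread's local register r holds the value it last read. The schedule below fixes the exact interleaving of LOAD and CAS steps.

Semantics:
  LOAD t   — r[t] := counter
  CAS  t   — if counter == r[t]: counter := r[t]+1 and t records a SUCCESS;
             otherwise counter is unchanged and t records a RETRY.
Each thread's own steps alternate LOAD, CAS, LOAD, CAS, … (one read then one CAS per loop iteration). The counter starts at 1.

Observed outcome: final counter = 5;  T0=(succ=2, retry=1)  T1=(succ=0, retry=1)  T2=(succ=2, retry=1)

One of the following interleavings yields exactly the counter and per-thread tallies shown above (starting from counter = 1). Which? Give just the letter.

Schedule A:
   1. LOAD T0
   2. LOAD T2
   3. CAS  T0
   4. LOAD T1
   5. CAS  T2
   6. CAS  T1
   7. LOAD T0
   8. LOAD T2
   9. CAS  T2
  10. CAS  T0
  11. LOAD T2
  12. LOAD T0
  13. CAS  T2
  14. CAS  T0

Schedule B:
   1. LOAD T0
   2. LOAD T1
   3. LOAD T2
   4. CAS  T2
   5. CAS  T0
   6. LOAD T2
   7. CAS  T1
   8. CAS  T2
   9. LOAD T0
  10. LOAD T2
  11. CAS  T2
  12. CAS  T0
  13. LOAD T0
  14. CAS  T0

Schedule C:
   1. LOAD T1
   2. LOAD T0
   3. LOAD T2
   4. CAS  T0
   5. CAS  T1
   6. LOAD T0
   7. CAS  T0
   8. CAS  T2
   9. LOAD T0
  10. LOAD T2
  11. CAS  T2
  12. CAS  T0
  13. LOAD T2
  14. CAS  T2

C

Simulating candidate C:
[1] T1.load  rd  (counter 1, T1.r 1)
[2] T0.load  rd  (counter 1, T0.r 1)
[3] T2.load  rd  (counter 1, T2.r 1)
[4] T0.cas  hit  (counter 2, T0.r 1)
[5] T1.cas  miss  (counter 2, T1.r 1)
[6] T0.load  rd  (counter 2, T0.r 2)
[7] T0.cas  hit  (counter 3, T0.r 2)
[8] T2.cas  miss  (counter 3, T2.r 1)
[9] T0.load  rd  (counter 3, T0.r 3)
[10] T2.load  rd  (counter 3, T2.r 3)
[11] T2.cas  hit  (counter 4, T2.r 3)
[12] T0.cas  miss  (counter 4, T0.r 3)
[13] T2.load  rd  (counter 4, T2.r 4)
[14] T2.cas  hit  (counter 5, T2.r 4)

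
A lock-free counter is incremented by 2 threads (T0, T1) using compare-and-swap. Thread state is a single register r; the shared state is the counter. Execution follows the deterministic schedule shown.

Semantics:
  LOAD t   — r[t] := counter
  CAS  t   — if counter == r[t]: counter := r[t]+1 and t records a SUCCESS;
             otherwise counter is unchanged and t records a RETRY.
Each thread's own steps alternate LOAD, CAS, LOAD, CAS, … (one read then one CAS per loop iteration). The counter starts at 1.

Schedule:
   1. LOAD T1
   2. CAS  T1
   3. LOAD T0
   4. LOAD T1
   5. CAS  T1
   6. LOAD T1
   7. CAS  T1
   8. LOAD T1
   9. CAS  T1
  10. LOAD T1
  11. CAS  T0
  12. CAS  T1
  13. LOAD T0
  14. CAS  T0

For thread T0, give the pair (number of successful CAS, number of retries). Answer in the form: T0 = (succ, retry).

#1 T1 reads 1
#2 T1 CAS(1→2) writes; counter now 2
#3 T0 reads 2
#4 T1 reads 2
#5 T1 CAS(2→3) writes; counter now 3
#6 T1 reads 3
#7 T1 CAS(3→4) writes; counter now 4
#8 T1 reads 4
#9 T1 CAS(4→5) writes; counter now 5
#10 T1 reads 5
#11 T0 CAS(2→3) fails; counter now 5
#12 T1 CAS(5→6) writes; counter now 6
#13 T0 reads 6
#14 T0 CAS(6→7) writes; counter now 7

T0 = (1, 1)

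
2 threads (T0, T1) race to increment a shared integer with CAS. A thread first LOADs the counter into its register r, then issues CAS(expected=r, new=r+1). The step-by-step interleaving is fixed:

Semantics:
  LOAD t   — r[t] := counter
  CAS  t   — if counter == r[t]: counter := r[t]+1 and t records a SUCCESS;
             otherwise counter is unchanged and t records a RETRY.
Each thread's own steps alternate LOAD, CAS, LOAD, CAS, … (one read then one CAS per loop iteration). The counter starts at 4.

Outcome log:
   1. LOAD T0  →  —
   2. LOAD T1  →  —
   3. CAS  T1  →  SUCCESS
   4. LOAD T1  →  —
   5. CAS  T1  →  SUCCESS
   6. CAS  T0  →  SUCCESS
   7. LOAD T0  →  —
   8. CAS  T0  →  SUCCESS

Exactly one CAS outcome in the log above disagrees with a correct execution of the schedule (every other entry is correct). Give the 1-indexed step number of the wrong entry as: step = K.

Correct run:
   1) LOAD T0:  M=4  r_T0=4
   2) LOAD T1:  M=4  r_T1=4
   3) CAS  T1:  M=5  r_T1=4 ✓
   4) LOAD T1:  M=5  r_T1=5
   5) CAS  T1:  M=6  r_T1=5 ✓
   6) CAS  T0:  M=6  r_T0=4 ✗
   7) LOAD T0:  M=6  r_T0=6
   8) CAS  T0:  M=7  r_T0=6 ✓
Flip is step 6.

step = 6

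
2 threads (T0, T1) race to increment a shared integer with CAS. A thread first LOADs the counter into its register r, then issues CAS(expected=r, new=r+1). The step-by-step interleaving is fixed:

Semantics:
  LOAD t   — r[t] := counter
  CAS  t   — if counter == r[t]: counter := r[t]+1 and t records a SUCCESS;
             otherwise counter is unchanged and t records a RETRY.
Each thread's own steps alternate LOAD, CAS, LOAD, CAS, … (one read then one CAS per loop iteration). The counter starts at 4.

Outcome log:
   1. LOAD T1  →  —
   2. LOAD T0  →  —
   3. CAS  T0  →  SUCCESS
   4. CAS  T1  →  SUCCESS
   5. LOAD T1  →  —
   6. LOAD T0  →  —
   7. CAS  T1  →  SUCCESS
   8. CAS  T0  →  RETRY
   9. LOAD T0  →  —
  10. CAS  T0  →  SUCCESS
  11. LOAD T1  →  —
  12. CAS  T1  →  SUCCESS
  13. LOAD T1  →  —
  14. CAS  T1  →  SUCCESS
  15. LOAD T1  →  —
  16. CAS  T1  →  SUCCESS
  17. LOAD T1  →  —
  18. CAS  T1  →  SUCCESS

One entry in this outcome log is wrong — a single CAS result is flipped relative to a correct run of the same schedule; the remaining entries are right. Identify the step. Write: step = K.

step = 4

Correct run:
[1] T1.load  rd  (counter 4, T1.r 4)
[2] T0.load  rd  (counter 4, T0.r 4)
[3] T0.cas  hit  (counter 5, T0.r 4)
[4] T1.cas  miss  (counter 5, T1.r 4)
[5] T1.load  rd  (counter 5, T1.r 5)
[6] T0.load  rd  (counter 5, T0.r 5)
[7] T1.cas  hit  (counter 6, T1.r 5)
[8] T0.cas  miss  (counter 6, T0.r 5)
[9] T0.load  rd  (counter 6, T0.r 6)
[10] T0.cas  hit  (counter 7, T0.r 6)
[11] T1.load  rd  (counter 7, T1.r 7)
[12] T1.cas  hit  (counter 8, T1.r 7)
[13] T1.load  rd  (counter 8, T1.r 8)
[14] T1.cas  hit  (counter 9, T1.r 8)
[15] T1.load  rd  (counter 9, T1.r 9)
[16] T1.cas  hit  (counter 10, T1.r 9)
[17] T1.load  rd  (counter 10, T1.r 10)
[18] T1.cas  hit  (counter 11, T1.r 10)
Flip is step 4.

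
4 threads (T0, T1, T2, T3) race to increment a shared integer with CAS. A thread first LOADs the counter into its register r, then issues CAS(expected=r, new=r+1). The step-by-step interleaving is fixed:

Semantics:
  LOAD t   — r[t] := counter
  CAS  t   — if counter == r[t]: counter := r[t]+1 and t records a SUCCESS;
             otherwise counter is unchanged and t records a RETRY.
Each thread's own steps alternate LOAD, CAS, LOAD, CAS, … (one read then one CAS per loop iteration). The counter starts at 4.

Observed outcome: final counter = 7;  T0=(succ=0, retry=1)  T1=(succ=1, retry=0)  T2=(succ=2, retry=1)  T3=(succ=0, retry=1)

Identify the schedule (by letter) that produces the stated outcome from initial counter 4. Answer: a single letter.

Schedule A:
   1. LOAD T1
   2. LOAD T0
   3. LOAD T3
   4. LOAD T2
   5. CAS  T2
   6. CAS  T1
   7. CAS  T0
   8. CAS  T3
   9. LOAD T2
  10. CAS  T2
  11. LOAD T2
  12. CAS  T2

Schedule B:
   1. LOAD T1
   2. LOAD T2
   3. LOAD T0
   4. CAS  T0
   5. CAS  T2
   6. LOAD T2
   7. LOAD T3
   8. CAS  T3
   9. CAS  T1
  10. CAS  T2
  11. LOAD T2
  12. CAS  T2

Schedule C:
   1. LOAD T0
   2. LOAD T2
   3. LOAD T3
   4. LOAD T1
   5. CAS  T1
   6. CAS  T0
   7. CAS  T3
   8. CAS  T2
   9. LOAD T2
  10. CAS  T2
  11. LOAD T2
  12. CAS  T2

Run C:
step 1: T0 LOAD ⇒ load; ctr=4 reg=4
step 2: T2 LOAD ⇒ load; ctr=4 reg=4
step 3: T3 LOAD ⇒ load; ctr=4 reg=4
step 4: T1 LOAD ⇒ load; ctr=4 reg=4
step 5: T1 CAS ⇒ ok; ctr=5 reg=4
step 6: T0 CAS ⇒ retry; ctr=5 reg=4
step 7: T3 CAS ⇒ retry; ctr=5 reg=4
step 8: T2 CAS ⇒ retry; ctr=5 reg=4
step 9: T2 LOAD ⇒ load; ctr=5 reg=5
step 10: T2 CAS ⇒ ok; ctr=6 reg=5
step 11: T2 LOAD ⇒ load; ctr=6 reg=6
step 12: T2 CAS ⇒ ok; ctr=7 reg=6

C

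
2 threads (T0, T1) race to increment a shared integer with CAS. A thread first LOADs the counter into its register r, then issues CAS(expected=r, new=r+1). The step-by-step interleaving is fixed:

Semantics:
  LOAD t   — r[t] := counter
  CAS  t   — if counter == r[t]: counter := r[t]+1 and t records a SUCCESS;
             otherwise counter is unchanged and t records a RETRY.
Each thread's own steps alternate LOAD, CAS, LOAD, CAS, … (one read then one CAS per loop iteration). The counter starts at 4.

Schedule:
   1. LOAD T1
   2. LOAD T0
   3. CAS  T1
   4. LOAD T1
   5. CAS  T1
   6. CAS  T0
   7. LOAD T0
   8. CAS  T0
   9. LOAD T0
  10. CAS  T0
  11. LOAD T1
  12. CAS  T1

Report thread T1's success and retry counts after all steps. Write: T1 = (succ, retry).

T1 = (3, 0)

step 1: T1 LOAD ⇒ load; ctr=4 reg=4
step 2: T0 LOAD ⇒ load; ctr=4 reg=4
step 3: T1 CAS ⇒ ok; ctr=5 reg=4
step 4: T1 LOAD ⇒ load; ctr=5 reg=5
step 5: T1 CAS ⇒ ok; ctr=6 reg=5
step 6: T0 CAS ⇒ retry; ctr=6 reg=4
step 7: T0 LOAD ⇒ load; ctr=6 reg=6
step 8: T0 CAS ⇒ ok; ctr=7 reg=6
step 9: T0 LOAD ⇒ load; ctr=7 reg=7
step 10: T0 CAS ⇒ ok; ctr=8 reg=7
step 11: T1 LOAD ⇒ load; ctr=8 reg=8
step 12: T1 CAS ⇒ ok; ctr=9 reg=8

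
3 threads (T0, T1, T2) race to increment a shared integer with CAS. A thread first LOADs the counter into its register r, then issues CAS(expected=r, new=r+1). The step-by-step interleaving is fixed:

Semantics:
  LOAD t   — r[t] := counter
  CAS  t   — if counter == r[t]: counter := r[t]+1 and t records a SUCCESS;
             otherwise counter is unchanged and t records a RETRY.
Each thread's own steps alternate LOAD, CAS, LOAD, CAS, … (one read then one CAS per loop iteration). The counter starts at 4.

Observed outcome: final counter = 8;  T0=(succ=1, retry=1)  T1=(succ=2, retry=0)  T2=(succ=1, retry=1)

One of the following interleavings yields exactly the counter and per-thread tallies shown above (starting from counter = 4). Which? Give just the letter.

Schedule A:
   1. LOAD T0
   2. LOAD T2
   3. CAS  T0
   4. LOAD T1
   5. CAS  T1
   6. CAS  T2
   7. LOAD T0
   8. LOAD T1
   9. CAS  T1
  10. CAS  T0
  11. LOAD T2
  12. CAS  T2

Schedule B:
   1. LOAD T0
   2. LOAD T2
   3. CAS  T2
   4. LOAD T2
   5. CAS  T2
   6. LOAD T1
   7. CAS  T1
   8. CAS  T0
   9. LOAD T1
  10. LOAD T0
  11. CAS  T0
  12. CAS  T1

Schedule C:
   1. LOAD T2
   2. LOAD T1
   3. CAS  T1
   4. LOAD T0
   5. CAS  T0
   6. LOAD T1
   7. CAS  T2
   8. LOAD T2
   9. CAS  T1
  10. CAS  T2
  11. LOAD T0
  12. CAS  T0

Run A:
#1 T0 reads 4
#2 T2 reads 4
#3 T0 CAS(4→5) writes; counter now 5
#4 T1 reads 5
#5 T1 CAS(5→6) writes; counter now 6
#6 T2 CAS(4→5) fails; counter now 6
#7 T0 reads 6
#8 T1 reads 6
#9 T1 CAS(6→7) writes; counter now 7
#10 T0 CAS(6→7) fails; counter now 7
#11 T2 reads 7
#12 T2 CAS(7→8) writes; counter now 8

A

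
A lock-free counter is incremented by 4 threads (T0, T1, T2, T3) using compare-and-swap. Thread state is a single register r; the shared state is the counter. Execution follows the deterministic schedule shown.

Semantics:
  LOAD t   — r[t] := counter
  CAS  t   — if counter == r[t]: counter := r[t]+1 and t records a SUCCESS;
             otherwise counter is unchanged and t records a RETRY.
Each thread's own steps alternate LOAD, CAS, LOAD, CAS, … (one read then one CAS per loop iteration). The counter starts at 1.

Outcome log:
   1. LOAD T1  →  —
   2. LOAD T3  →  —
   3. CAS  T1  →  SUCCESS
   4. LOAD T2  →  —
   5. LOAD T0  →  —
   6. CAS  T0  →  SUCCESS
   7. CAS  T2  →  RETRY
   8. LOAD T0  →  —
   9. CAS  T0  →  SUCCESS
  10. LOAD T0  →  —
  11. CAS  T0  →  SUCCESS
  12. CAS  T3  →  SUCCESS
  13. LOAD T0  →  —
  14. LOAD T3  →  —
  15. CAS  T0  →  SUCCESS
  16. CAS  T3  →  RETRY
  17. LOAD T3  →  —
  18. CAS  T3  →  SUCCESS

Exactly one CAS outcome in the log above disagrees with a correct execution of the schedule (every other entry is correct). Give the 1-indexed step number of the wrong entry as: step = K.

Re-executing:
step 1: T1 LOAD ⇒ load; ctr=1 reg=1
step 2: T3 LOAD ⇒ load; ctr=1 reg=1
step 3: T1 CAS ⇒ ok; ctr=2 reg=1
step 4: T2 LOAD ⇒ load; ctr=2 reg=2
step 5: T0 LOAD ⇒ load; ctr=2 reg=2
step 6: T0 CAS ⇒ ok; ctr=3 reg=2
step 7: T2 CAS ⇒ retry; ctr=3 reg=2
step 8: T0 LOAD ⇒ load; ctr=3 reg=3
step 9: T0 CAS ⇒ ok; ctr=4 reg=3
step 10: T0 LOAD ⇒ load; ctr=4 reg=4
step 11: T0 CAS ⇒ ok; ctr=5 reg=4
step 12: T3 CAS ⇒ retry; ctr=5 reg=1
step 13: T0 LOAD ⇒ load; ctr=5 reg=5
step 14: T3 LOAD ⇒ load; ctr=5 reg=5
step 15: T0 CAS ⇒ ok; ctr=6 reg=5
step 16: T3 CAS ⇒ retry; ctr=6 reg=5
step 17: T3 LOAD ⇒ load; ctr=6 reg=6
step 18: T3 CAS ⇒ ok; ctr=7 reg=6
Log disagrees first at step 12.

step = 12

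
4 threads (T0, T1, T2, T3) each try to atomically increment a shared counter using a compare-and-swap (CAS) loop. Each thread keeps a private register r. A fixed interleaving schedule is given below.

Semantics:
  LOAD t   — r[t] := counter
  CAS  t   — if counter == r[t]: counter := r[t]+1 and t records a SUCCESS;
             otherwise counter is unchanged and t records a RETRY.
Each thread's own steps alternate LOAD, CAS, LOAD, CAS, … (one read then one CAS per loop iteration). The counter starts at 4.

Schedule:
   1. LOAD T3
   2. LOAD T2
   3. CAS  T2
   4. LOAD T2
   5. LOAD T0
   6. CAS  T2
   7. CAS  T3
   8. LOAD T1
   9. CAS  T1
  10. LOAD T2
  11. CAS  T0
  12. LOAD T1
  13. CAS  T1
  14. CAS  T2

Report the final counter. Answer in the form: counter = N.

counter = 8

   1) LOAD T3:  M=4  r_T3=4
   2) LOAD T2:  M=4  r_T2=4
   3) CAS  T2:  M=5  r_T2=4 ✓
   4) LOAD T2:  M=5  r_T2=5
   5) LOAD T0:  M=5  r_T0=5
   6) CAS  T2:  M=6  r_T2=5 ✓
   7) CAS  T3:  M=6  r_T3=4 ✗
   8) LOAD T1:  M=6  r_T1=6
   9) CAS  T1:  M=7  r_T1=6 ✓
  10) LOAD T2:  M=7  r_T2=7
  11) CAS  T0:  M=7  r_T0=5 ✗
  12) LOAD T1:  M=7  r_T1=7
  13) CAS  T1:  M=8  r_T1=7 ✓
  14) CAS  T2:  M=8  r_T2=7 ✗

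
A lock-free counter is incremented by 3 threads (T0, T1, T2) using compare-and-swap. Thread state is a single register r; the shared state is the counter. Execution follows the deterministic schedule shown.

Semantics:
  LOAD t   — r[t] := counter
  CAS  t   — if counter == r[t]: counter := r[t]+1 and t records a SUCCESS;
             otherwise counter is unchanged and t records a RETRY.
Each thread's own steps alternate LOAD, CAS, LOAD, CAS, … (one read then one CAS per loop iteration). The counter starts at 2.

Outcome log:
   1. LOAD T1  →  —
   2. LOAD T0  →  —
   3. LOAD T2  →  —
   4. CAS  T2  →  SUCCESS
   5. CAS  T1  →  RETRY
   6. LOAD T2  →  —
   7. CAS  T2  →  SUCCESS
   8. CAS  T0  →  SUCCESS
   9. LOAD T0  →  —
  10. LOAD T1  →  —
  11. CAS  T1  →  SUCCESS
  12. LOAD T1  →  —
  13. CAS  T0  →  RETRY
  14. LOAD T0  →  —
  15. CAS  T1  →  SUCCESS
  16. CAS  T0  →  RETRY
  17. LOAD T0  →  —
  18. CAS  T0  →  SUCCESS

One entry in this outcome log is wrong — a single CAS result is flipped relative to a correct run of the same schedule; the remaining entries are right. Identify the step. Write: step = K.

step = 8

Correct run:
[1] T1.load  rd  (counter 2, T1.r 2)
[2] T0.load  rd  (counter 2, T0.r 2)
[3] T2.load  rd  (counter 2, T2.r 2)
[4] T2.cas  hit  (counter 3, T2.r 2)
[5] T1.cas  miss  (counter 3, T1.r 2)
[6] T2.load  rd  (counter 3, T2.r 3)
[7] T2.cas  hit  (counter 4, T2.r 3)
[8] T0.cas  miss  (counter 4, T0.r 2)
[9] T0.load  rd  (counter 4, T0.r 4)
[10] T1.load  rd  (counter 4, T1.r 4)
[11] T1.cas  hit  (counter 5, T1.r 4)
[12] T1.load  rd  (counter 5, T1.r 5)
[13] T0.cas  miss  (counter 5, T0.r 4)
[14] T0.load  rd  (counter 5, T0.r 5)
[15] T1.cas  hit  (counter 6, T1.r 5)
[16] T0.cas  miss  (counter 6, T0.r 5)
[17] T0.load  rd  (counter 6, T0.r 6)
[18] T0.cas  hit  (counter 7, T0.r 6)
Mismatch at 8.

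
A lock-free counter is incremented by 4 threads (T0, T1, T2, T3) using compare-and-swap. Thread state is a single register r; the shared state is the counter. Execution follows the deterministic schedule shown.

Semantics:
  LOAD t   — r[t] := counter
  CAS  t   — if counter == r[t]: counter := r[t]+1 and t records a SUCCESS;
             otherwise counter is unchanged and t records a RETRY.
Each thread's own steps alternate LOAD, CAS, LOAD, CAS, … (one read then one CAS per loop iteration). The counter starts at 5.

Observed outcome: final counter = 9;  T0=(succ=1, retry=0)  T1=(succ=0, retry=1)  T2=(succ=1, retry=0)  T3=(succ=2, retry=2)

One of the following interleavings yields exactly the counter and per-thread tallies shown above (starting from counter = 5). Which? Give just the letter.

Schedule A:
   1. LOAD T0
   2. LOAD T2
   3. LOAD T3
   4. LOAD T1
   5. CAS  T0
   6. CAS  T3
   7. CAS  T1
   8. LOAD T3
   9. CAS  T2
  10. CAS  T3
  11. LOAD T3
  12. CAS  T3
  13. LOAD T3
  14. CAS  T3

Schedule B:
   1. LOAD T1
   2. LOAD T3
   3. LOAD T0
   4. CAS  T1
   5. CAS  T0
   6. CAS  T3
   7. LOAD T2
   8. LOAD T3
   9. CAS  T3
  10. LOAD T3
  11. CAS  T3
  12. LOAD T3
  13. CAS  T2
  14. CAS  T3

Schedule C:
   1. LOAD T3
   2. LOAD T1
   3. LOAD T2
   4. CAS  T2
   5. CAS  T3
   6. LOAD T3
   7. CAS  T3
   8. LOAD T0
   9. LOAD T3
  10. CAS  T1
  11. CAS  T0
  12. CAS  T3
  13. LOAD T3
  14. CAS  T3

Run C:
[1] T3.load  rd  (counter 5, T3.r 5)
[2] T1.load  rd  (counter 5, T1.r 5)
[3] T2.load  rd  (counter 5, T2.r 5)
[4] T2.cas  hit  (counter 6, T2.r 5)
[5] T3.cas  miss  (counter 6, T3.r 5)
[6] T3.load  rd  (counter 6, T3.r 6)
[7] T3.cas  hit  (counter 7, T3.r 6)
[8] T0.load  rd  (counter 7, T0.r 7)
[9] T3.load  rd  (counter 7, T3.r 7)
[10] T1.cas  miss  (counter 7, T1.r 5)
[11] T0.cas  hit  (counter 8, T0.r 7)
[12] T3.cas  miss  (counter 8, T3.r 7)
[13] T3.load  rd  (counter 8, T3.r 8)
[14] T3.cas  hit  (counter 9, T3.r 8)

C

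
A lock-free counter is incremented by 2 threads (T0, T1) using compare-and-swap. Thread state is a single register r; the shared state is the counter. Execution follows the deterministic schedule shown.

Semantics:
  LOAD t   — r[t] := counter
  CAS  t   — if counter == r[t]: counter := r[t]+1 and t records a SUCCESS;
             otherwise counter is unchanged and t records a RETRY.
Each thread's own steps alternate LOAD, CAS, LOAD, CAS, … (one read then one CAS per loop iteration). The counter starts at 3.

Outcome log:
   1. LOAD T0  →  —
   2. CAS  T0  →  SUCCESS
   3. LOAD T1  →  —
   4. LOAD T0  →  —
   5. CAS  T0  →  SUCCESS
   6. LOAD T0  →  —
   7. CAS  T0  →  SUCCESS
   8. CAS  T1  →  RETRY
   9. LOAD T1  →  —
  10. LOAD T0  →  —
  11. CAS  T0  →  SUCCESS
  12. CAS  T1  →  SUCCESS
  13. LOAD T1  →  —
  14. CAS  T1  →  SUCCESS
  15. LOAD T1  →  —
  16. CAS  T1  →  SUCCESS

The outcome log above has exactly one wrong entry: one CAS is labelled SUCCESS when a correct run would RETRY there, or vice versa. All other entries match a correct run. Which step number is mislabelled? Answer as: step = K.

Reference trace:
   1) LOAD T0:  M=3  r_T0=3
   2) CAS  T0:  M=4  r_T0=3 ✓
   3) LOAD T1:  M=4  r_T1=4
   4) LOAD T0:  M=4  r_T0=4
   5) CAS  T0:  M=5  r_T0=4 ✓
   6) LOAD T0:  M=5  r_T0=5
   7) CAS  T0:  M=6  r_T0=5 ✓
   8) CAS  T1:  M=6  r_T1=4 ✗
   9) LOAD T1:  M=6  r_T1=6
  10) LOAD T0:  M=6  r_T0=6
  11) CAS  T0:  M=7  r_T0=6 ✓
  12) CAS  T1:  M=7  r_T1=6 ✗
  13) LOAD T1:  M=7  r_T1=7
  14) CAS  T1:  M=8  r_T1=7 ✓
  15) LOAD T1:  M=8  r_T1=8
  16) CAS  T1:  M=9  r_T1=8 ✓
Flip is step 12.

step = 12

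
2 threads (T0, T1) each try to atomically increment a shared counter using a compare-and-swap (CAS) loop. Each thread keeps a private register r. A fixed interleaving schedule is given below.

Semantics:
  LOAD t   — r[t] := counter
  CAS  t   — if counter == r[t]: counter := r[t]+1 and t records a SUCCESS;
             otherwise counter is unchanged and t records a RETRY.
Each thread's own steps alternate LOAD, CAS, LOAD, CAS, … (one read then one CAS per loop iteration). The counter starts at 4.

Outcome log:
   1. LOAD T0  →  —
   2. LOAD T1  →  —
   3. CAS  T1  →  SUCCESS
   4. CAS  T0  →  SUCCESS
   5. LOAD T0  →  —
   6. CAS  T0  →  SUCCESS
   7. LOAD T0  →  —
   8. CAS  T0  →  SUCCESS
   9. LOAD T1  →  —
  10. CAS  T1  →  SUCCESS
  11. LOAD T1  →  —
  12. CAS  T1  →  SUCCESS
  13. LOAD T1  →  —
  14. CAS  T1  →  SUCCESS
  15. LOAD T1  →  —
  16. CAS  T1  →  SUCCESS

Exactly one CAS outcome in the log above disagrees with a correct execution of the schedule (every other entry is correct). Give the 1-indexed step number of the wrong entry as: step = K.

step = 4

Re-executing:
1. LOAD T0 → mem=4 r[T0]=4 [LOAD]
2. LOAD T1 → mem=4 r[T1]=4 [LOAD]
3. CAS T1 → mem=5 r[T1]=4 [OK]
4. CAS T0 → mem=5 r[T0]=4 [RETRY]
5. LOAD T0 → mem=5 r[T0]=5 [LOAD]
6. CAS T0 → mem=6 r[T0]=5 [OK]
7. LOAD T0 → mem=6 r[T0]=6 [LOAD]
8. CAS T0 → mem=7 r[T0]=6 [OK]
9. LOAD T1 → mem=7 r[T1]=7 [LOAD]
10. CAS T1 → mem=8 r[T1]=7 [OK]
11. LOAD T1 → mem=8 r[T1]=8 [LOAD]
12. CAS T1 → mem=9 r[T1]=8 [OK]
13. LOAD T1 → mem=9 r[T1]=9 [LOAD]
14. CAS T1 → mem=10 r[T1]=9 [OK]
15. LOAD T1 → mem=10 r[T1]=10 [LOAD]
16. CAS T1 → mem=11 r[T1]=10 [OK]
Mismatch at 4.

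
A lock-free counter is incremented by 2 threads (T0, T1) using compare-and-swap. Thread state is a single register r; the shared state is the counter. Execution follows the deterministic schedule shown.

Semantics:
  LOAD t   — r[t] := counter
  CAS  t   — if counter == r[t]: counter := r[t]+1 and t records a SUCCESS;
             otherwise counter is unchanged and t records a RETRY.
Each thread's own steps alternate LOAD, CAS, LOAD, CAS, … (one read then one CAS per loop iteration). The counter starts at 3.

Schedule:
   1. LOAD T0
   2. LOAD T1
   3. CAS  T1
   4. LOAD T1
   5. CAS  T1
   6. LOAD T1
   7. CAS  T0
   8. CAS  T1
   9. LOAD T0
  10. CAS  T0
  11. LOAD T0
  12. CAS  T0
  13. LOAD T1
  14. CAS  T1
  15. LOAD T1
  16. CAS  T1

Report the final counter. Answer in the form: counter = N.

1. LOAD T0 → mem=3 r[T0]=3 [LOAD]
2. LOAD T1 → mem=3 r[T1]=3 [LOAD]
3. CAS T1 → mem=4 r[T1]=3 [OK]
4. LOAD T1 → mem=4 r[T1]=4 [LOAD]
5. CAS T1 → mem=5 r[T1]=4 [OK]
6. LOAD T1 → mem=5 r[T1]=5 [LOAD]
7. CAS T0 → mem=5 r[T0]=3 [RETRY]
8. CAS T1 → mem=6 r[T1]=5 [OK]
9. LOAD T0 → mem=6 r[T0]=6 [LOAD]
10. CAS T0 → mem=7 r[T0]=6 [OK]
11. LOAD T0 → mem=7 r[T0]=7 [LOAD]
12. CAS T0 → mem=8 r[T0]=7 [OK]
13. LOAD T1 → mem=8 r[T1]=8 [LOAD]
14. CAS T1 → mem=9 r[T1]=8 [OK]
15. LOAD T1 → mem=9 r[T1]=9 [LOAD]
16. CAS T1 → mem=10 r[T1]=9 [OK]

counter = 10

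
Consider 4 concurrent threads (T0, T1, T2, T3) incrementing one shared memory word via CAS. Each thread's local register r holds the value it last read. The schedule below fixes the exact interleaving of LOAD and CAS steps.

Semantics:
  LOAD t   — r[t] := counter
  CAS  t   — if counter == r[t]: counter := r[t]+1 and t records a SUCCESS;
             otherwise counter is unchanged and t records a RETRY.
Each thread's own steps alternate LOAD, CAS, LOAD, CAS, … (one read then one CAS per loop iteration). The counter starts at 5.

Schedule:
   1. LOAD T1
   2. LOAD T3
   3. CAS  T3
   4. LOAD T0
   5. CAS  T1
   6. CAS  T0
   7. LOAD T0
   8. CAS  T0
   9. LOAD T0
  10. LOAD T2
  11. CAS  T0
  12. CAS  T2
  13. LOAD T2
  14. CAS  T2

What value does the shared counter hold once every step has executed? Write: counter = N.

counter = 10

T1 LOAD — after: cnt=5, r=5 — load
T3 LOAD — after: cnt=5, r=5 — load
T3 CAS — after: cnt=6, r=5 — ok
T0 LOAD — after: cnt=6, r=6 — load
T1 CAS — after: cnt=6, r=5 — retry
T0 CAS — after: cnt=7, r=6 — ok
T0 LOAD — after: cnt=7, r=7 — load
T0 CAS — after: cnt=8, r=7 — ok
T0 LOAD — after: cnt=8, r=8 — load
T2 LOAD — after: cnt=8, r=8 — load
T0 CAS — after: cnt=9, r=8 — ok
T2 CAS — after: cnt=9, r=8 — retry
T2 LOAD — after: cnt=9, r=9 — load
T2 CAS — after: cnt=10, r=9 — ok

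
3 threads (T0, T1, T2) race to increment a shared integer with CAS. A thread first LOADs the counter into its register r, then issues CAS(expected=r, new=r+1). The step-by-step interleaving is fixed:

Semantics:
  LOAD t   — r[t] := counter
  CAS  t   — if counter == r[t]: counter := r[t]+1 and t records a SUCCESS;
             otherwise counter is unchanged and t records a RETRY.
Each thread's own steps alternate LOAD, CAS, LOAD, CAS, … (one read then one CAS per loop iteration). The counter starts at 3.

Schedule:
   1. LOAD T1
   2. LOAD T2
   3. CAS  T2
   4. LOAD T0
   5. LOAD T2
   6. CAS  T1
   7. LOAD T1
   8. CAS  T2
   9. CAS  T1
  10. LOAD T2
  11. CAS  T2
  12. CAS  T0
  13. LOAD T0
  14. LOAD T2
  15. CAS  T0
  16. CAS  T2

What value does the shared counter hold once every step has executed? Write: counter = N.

counter = 7

1. LOAD T1 → mem=3 r[T1]=3 [LOAD]
2. LOAD T2 → mem=3 r[T2]=3 [LOAD]
3. CAS T2 → mem=4 r[T2]=3 [OK]
4. LOAD T0 → mem=4 r[T0]=4 [LOAD]
5. LOAD T2 → mem=4 r[T2]=4 [LOAD]
6. CAS T1 → mem=4 r[T1]=3 [RETRY]
7. LOAD T1 → mem=4 r[T1]=4 [LOAD]
8. CAS T2 → mem=5 r[T2]=4 [OK]
9. CAS T1 → mem=5 r[T1]=4 [RETRY]
10. LOAD T2 → mem=5 r[T2]=5 [LOAD]
11. CAS T2 → mem=6 r[T2]=5 [OK]
12. CAS T0 → mem=6 r[T0]=4 [RETRY]
13. LOAD T0 → mem=6 r[T0]=6 [LOAD]
14. LOAD T2 → mem=6 r[T2]=6 [LOAD]
15. CAS T0 → mem=7 r[T0]=6 [OK]
16. CAS T2 → mem=7 r[T2]=6 [RETRY]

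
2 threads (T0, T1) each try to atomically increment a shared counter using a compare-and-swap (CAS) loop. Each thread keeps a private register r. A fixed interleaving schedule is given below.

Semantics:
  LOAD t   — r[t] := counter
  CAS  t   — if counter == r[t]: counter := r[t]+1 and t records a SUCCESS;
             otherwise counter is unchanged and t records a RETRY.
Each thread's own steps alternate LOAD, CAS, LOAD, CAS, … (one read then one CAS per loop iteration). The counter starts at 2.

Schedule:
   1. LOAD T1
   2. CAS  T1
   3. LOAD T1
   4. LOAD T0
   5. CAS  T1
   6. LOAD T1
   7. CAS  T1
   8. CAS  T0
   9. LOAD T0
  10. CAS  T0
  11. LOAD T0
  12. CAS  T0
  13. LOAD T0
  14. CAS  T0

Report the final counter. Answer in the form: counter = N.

T1 LOAD — after: cnt=2, r=2 — load
T1 CAS — after: cnt=3, r=2 — ok
T1 LOAD — after: cnt=3, r=3 — load
T0 LOAD — after: cnt=3, r=3 — load
T1 CAS — after: cnt=4, r=3 — ok
T1 LOAD — after: cnt=4, r=4 — load
T1 CAS — after: cnt=5, r=4 — ok
T0 CAS — after: cnt=5, r=3 — retry
T0 LOAD — after: cnt=5, r=5 — load
T0 CAS — after: cnt=6, r=5 — ok
T0 LOAD — after: cnt=6, r=6 — load
T0 CAS — after: cnt=7, r=6 — ok
T0 LOAD — after: cnt=7, r=7 — load
T0 CAS — after: cnt=8, r=7 — ok

counter = 8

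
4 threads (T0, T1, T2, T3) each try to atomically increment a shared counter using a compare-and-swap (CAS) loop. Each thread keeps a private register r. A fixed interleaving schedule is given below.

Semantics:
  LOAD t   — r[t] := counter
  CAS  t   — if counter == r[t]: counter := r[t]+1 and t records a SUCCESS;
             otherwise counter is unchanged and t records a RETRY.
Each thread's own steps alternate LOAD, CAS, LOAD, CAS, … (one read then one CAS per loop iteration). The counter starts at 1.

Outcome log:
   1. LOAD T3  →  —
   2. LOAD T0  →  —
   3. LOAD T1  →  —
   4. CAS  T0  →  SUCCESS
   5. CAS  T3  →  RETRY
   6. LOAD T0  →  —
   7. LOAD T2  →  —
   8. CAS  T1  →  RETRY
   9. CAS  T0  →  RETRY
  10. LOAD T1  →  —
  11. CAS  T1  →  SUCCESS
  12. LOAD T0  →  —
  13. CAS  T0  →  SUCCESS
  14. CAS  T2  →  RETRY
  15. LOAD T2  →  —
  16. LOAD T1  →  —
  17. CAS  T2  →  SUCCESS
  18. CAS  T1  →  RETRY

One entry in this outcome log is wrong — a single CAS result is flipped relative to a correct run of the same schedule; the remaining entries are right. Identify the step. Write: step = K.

step = 9

Reference trace:
step 1: T3 LOAD ⇒ load; ctr=1 reg=1
step 2: T0 LOAD ⇒ load; ctr=1 reg=1
step 3: T1 LOAD ⇒ load; ctr=1 reg=1
step 4: T0 CAS ⇒ ok; ctr=2 reg=1
step 5: T3 CAS ⇒ retry; ctr=2 reg=1
step 6: T0 LOAD ⇒ load; ctr=2 reg=2
step 7: T2 LOAD ⇒ load; ctr=2 reg=2
step 8: T1 CAS ⇒ retry; ctr=2 reg=1
step 9: T0 CAS ⇒ ok; ctr=3 reg=2
step 10: T1 LOAD ⇒ load; ctr=3 reg=3
step 11: T1 CAS ⇒ ok; ctr=4 reg=3
step 12: T0 LOAD ⇒ load; ctr=4 reg=4
step 13: T0 CAS ⇒ ok; ctr=5 reg=4
step 14: T2 CAS ⇒ retry; ctr=5 reg=2
step 15: T2 LOAD ⇒ load; ctr=5 reg=5
step 16: T1 LOAD ⇒ load; ctr=5 reg=5
step 17: T2 CAS ⇒ ok; ctr=6 reg=5
step 18: T1 CAS ⇒ retry; ctr=6 reg=5
Mismatch at 9.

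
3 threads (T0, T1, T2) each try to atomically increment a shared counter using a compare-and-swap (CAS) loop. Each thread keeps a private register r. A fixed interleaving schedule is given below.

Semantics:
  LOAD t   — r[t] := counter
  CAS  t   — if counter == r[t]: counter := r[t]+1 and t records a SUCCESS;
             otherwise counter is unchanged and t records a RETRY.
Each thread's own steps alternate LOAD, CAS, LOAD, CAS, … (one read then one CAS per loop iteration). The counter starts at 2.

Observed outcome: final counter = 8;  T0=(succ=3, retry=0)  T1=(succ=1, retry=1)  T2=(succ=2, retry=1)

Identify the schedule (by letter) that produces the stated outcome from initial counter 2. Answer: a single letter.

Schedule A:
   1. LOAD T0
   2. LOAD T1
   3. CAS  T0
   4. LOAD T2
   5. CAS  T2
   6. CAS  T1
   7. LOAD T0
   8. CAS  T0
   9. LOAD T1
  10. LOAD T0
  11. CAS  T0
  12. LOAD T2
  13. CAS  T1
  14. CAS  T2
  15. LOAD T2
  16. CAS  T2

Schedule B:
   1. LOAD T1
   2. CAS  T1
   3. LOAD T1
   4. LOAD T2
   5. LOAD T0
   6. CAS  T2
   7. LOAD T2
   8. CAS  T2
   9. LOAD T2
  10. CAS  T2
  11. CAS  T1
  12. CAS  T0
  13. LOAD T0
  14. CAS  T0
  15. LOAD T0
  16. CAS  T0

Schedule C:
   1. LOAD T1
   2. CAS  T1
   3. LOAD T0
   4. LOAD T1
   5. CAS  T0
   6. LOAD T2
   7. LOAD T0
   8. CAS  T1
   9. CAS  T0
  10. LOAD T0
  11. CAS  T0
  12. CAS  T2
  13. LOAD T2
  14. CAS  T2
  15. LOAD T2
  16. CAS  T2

Tracing schedule C:
step 1: T1 LOAD ⇒ load; ctr=2 reg=2
step 2: T1 CAS ⇒ ok; ctr=3 reg=2
step 3: T0 LOAD ⇒ load; ctr=3 reg=3
step 4: T1 LOAD ⇒ load; ctr=3 reg=3
step 5: T0 CAS ⇒ ok; ctr=4 reg=3
step 6: T2 LOAD ⇒ load; ctr=4 reg=4
step 7: T0 LOAD ⇒ load; ctr=4 reg=4
step 8: T1 CAS ⇒ retry; ctr=4 reg=3
step 9: T0 CAS ⇒ ok; ctr=5 reg=4
step 10: T0 LOAD ⇒ load; ctr=5 reg=5
step 11: T0 CAS ⇒ ok; ctr=6 reg=5
step 12: T2 CAS ⇒ retry; ctr=6 reg=4
step 13: T2 LOAD ⇒ load; ctr=6 reg=6
step 14: T2 CAS ⇒ ok; ctr=7 reg=6
step 15: T2 LOAD ⇒ load; ctr=7 reg=7
step 16: T2 CAS ⇒ ok; ctr=8 reg=7

C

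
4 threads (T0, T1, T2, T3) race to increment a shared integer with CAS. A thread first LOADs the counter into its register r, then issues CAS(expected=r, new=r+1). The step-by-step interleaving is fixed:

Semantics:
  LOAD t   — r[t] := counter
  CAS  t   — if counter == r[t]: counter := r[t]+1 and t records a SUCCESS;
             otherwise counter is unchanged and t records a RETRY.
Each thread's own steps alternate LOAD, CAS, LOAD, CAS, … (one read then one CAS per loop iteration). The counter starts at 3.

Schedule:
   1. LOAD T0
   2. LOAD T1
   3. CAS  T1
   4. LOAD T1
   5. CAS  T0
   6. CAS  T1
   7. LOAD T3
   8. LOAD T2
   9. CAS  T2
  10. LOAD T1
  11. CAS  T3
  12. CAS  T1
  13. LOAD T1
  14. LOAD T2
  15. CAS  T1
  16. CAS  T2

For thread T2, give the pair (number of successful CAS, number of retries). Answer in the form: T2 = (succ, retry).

T2 = (1, 1)

[1] T0.load  rd  (counter 3, T0.r 3)
[2] T1.load  rd  (counter 3, T1.r 3)
[3] T1.cas  hit  (counter 4, T1.r 3)
[4] T1.load  rd  (counter 4, T1.r 4)
[5] T0.cas  miss  (counter 4, T0.r 3)
[6] T1.cas  hit  (counter 5, T1.r 4)
[7] T3.load  rd  (counter 5, T3.r 5)
[8] T2.load  rd  (counter 5, T2.r 5)
[9] T2.cas  hit  (counter 6, T2.r 5)
[10] T1.load  rd  (counter 6, T1.r 6)
[11] T3.cas  miss  (counter 6, T3.r 5)
[12] T1.cas  hit  (counter 7, T1.r 6)
[13] T1.load  rd  (counter 7, T1.r 7)
[14] T2.load  rd  (counter 7, T2.r 7)
[15] T1.cas  hit  (counter 8, T1.r 7)
[16] T2.cas  miss  (counter 8, T2.r 7)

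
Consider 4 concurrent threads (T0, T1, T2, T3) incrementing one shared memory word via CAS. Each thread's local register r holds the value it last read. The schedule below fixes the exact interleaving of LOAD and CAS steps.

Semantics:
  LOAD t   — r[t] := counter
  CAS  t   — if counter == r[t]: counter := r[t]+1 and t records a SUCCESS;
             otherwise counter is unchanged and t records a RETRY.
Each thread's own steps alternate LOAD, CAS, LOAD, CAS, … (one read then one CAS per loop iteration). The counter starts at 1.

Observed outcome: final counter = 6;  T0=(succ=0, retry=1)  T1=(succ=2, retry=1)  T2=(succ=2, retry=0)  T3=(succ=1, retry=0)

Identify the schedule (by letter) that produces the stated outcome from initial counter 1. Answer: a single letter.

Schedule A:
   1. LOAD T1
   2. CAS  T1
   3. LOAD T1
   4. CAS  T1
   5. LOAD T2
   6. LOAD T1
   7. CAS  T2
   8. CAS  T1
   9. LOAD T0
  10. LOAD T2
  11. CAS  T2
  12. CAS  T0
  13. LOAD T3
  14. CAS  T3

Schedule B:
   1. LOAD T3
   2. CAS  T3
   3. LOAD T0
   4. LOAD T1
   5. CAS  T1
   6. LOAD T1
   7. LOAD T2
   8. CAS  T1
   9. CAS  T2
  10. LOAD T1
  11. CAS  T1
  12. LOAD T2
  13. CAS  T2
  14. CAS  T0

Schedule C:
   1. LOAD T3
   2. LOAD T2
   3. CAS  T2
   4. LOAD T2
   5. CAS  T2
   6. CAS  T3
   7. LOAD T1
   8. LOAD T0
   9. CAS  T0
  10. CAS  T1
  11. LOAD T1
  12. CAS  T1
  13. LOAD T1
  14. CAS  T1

Tracing schedule A:
   1) LOAD T1:  M=1  r_T1=1
   2) CAS  T1:  M=2  r_T1=1 ✓
   3) LOAD T1:  M=2  r_T1=2
   4) CAS  T1:  M=3  r_T1=2 ✓
   5) LOAD T2:  M=3  r_T2=3
   6) LOAD T1:  M=3  r_T1=3
   7) CAS  T2:  M=4  r_T2=3 ✓
   8) CAS  T1:  M=4  r_T1=3 ✗
   9) LOAD T0:  M=4  r_T0=4
  10) LOAD T2:  M=4  r_T2=4
  11) CAS  T2:  M=5  r_T2=4 ✓
  12) CAS  T0:  M=5  r_T0=4 ✗
  13) LOAD T3:  M=5  r_T3=5
  14) CAS  T3:  M=6  r_T3=5 ✓

A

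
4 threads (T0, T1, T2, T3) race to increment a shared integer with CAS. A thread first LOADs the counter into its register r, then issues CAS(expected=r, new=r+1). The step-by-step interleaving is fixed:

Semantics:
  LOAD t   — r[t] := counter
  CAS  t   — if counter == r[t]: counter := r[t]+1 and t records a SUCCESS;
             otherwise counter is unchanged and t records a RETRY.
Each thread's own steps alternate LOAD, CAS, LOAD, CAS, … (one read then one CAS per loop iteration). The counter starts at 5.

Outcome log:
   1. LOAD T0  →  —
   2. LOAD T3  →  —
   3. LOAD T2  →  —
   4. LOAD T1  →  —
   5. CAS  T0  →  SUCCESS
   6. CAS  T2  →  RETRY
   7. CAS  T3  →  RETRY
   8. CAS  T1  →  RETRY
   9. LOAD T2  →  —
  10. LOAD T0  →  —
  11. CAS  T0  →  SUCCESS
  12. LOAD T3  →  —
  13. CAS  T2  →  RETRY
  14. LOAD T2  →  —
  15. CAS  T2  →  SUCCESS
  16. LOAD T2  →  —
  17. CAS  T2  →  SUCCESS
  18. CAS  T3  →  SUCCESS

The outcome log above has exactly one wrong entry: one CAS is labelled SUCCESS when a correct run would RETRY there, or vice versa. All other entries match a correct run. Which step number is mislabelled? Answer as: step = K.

step = 18

Reference trace:
[1] T0.load  rd  (counter 5, T0.r 5)
[2] T3.load  rd  (counter 5, T3.r 5)
[3] T2.load  rd  (counter 5, T2.r 5)
[4] T1.load  rd  (counter 5, T1.r 5)
[5] T0.cas  hit  (counter 6, T0.r 5)
[6] T2.cas  miss  (counter 6, T2.r 5)
[7] T3.cas  miss  (counter 6, T3.r 5)
[8] T1.cas  miss  (counter 6, T1.r 5)
[9] T2.load  rd  (counter 6, T2.r 6)
[10] T0.load  rd  (counter 6, T0.r 6)
[11] T0.cas  hit  (counter 7, T0.r 6)
[12] T3.load  rd  (counter 7, T3.r 7)
[13] T2.cas  miss  (counter 7, T2.r 6)
[14] T2.load  rd  (counter 7, T2.r 7)
[15] T2.cas  hit  (counter 8, T2.r 7)
[16] T2.load  rd  (counter 8, T2.r 8)
[17] T2.cas  hit  (counter 9, T2.r 8)
[18] T3.cas  miss  (counter 9, T3.r 7)
Flip is step 18.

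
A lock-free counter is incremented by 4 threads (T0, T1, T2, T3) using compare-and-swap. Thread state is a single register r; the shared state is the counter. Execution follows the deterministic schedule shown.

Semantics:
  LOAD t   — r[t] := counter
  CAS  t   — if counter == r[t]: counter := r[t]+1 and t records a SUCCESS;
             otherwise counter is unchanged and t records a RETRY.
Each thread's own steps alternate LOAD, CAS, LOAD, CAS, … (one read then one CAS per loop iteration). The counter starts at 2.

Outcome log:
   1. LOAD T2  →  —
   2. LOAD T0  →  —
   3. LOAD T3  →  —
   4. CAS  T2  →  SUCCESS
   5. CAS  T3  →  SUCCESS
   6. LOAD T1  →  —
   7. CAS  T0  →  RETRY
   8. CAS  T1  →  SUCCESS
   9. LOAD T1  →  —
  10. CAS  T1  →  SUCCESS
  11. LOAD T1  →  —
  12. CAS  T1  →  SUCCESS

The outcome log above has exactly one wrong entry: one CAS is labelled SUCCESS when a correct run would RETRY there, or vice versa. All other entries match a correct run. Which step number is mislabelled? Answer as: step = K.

step = 5

Reference trace:
[1] T2.load  rd  (counter 2, T2.r 2)
[2] T0.load  rd  (counter 2, T0.r 2)
[3] T3.load  rd  (counter 2, T3.r 2)
[4] T2.cas  hit  (counter 3, T2.r 2)
[5] T3.cas  miss  (counter 3, T3.r 2)
[6] T1.load  rd  (counter 3, T1.r 3)
[7] T0.cas  miss  (counter 3, T0.r 2)
[8] T1.cas  hit  (counter 4, T1.r 3)
[9] T1.load  rd  (counter 4, T1.r 4)
[10] T1.cas  hit  (counter 5, T1.r 4)
[11] T1.load  rd  (counter 5, T1.r 5)
[12] T1.cas  hit  (counter 6, T1.r 5)
Mismatch at 5.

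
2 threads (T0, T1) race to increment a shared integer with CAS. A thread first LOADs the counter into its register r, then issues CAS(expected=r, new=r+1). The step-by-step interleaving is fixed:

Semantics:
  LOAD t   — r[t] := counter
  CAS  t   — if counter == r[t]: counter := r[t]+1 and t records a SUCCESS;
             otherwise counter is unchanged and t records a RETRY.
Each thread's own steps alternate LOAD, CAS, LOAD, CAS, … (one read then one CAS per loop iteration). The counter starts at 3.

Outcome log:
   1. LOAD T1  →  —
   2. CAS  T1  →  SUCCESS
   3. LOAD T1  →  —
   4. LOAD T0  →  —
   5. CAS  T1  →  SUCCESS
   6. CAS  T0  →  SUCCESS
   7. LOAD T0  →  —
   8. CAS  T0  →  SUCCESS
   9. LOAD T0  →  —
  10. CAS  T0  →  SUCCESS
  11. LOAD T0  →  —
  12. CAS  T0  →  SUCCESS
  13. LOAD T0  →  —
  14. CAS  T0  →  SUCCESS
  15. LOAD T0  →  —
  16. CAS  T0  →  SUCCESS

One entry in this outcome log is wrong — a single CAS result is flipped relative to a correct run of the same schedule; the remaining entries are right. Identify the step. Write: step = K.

Re-executing:
T1 LOAD — after: cnt=3, r=3 — load
T1 CAS — after: cnt=4, r=3 — ok
T1 LOAD — after: cnt=4, r=4 — load
T0 LOAD — after: cnt=4, r=4 — load
T1 CAS — after: cnt=5, r=4 — ok
T0 CAS — after: cnt=5, r=4 — retry
T0 LOAD — after: cnt=5, r=5 — load
T0 CAS — after: cnt=6, r=5 — ok
T0 LOAD — after: cnt=6, r=6 — load
T0 CAS — after: cnt=7, r=6 — ok
T0 LOAD — after: cnt=7, r=7 — load
T0 CAS — after: cnt=8, r=7 — ok
T0 LOAD — after: cnt=8, r=8 — load
T0 CAS — after: cnt=9, r=8 — ok
T0 LOAD — after: cnt=9, r=9 — load
T0 CAS — after: cnt=10, r=9 — ok
Mismatch at 6.

step = 6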